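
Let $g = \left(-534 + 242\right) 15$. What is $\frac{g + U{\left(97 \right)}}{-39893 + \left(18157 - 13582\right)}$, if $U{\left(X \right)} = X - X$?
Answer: $\frac{2190}{17659} \approx 0.12402$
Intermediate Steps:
$U{\left(X \right)} = 0$
$g = -4380$ ($g = \left(-292\right) 15 = -4380$)
$\frac{g + U{\left(97 \right)}}{-39893 + \left(18157 - 13582\right)} = \frac{-4380 + 0}{-39893 + \left(18157 - 13582\right)} = - \frac{4380}{-39893 + 4575} = - \frac{4380}{-35318} = \left(-4380\right) \left(- \frac{1}{35318}\right) = \frac{2190}{17659}$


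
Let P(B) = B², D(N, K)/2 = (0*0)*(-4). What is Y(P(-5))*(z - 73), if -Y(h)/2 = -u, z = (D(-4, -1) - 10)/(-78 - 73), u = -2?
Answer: 44052/151 ≈ 291.73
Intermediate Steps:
D(N, K) = 0 (D(N, K) = 2*((0*0)*(-4)) = 2*(0*(-4)) = 2*0 = 0)
z = 10/151 (z = (0 - 10)/(-78 - 73) = -10/(-151) = -10*(-1/151) = 10/151 ≈ 0.066225)
Y(h) = -4 (Y(h) = -(-2)*(-2) = -2*2 = -4)
Y(P(-5))*(z - 73) = -4*(10/151 - 73) = -4*(-11013/151) = 44052/151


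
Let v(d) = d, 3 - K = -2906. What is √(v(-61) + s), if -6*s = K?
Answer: 5*I*√786/6 ≈ 23.363*I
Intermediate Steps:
K = 2909 (K = 3 - 1*(-2906) = 3 + 2906 = 2909)
s = -2909/6 (s = -⅙*2909 = -2909/6 ≈ -484.83)
√(v(-61) + s) = √(-61 - 2909/6) = √(-3275/6) = 5*I*√786/6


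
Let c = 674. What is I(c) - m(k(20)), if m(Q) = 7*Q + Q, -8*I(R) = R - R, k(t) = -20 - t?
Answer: 320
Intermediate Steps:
I(R) = 0 (I(R) = -(R - R)/8 = -1/8*0 = 0)
m(Q) = 8*Q
I(c) - m(k(20)) = 0 - 8*(-20 - 1*20) = 0 - 8*(-20 - 20) = 0 - 8*(-40) = 0 - 1*(-320) = 0 + 320 = 320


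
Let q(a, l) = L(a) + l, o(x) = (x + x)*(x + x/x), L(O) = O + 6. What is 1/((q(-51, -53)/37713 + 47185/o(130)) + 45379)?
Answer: 19761612/896789516333 ≈ 2.2036e-5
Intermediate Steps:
L(O) = 6 + O
o(x) = 2*x*(1 + x) (o(x) = (2*x)*(x + 1) = (2*x)*(1 + x) = 2*x*(1 + x))
q(a, l) = 6 + a + l (q(a, l) = (6 + a) + l = 6 + a + l)
1/((q(-51, -53)/37713 + 47185/o(130)) + 45379) = 1/(((6 - 51 - 53)/37713 + 47185/((2*130*(1 + 130)))) + 45379) = 1/((-98*1/37713 + 47185/((2*130*131))) + 45379) = 1/((-98/37713 + 47185/34060) + 45379) = 1/((-98/37713 + 47185*(1/34060)) + 45379) = 1/((-98/37713 + 9437/6812) + 45379) = 1/(27325385/19761612 + 45379) = 1/(896789516333/19761612) = 19761612/896789516333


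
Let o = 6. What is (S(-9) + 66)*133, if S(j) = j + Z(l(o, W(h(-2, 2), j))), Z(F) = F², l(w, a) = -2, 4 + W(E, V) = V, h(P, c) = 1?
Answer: 8113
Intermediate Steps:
W(E, V) = -4 + V
S(j) = 4 + j (S(j) = j + (-2)² = j + 4 = 4 + j)
(S(-9) + 66)*133 = ((4 - 9) + 66)*133 = (-5 + 66)*133 = 61*133 = 8113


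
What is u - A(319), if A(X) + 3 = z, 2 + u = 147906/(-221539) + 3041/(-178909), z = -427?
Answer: 16936781952375/39635320951 ≈ 427.32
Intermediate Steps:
u = -106406056555/39635320951 (u = -2 + (147906/(-221539) + 3041/(-178909)) = -2 + (147906*(-1/221539) + 3041*(-1/178909)) = -2 + (-147906/221539 - 3041/178909) = -2 - 27135414653/39635320951 = -106406056555/39635320951 ≈ -2.6846)
A(X) = -430 (A(X) = -3 - 427 = -430)
u - A(319) = -106406056555/39635320951 - 1*(-430) = -106406056555/39635320951 + 430 = 16936781952375/39635320951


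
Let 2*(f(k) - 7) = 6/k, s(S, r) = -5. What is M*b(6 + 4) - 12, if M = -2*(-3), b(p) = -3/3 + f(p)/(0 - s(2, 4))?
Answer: -231/25 ≈ -9.2400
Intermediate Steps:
f(k) = 7 + 3/k (f(k) = 7 + (6/k)/2 = 7 + 3/k)
b(p) = ⅖ + 3/(5*p) (b(p) = -3/3 + (7 + 3/p)/(0 - 1*(-5)) = -3*⅓ + (7 + 3/p)/(0 + 5) = -1 + (7 + 3/p)/5 = -1 + (7 + 3/p)*(⅕) = -1 + (7/5 + 3/(5*p)) = ⅖ + 3/(5*p))
M = 6
M*b(6 + 4) - 12 = 6*((3 + 2*(6 + 4))/(5*(6 + 4))) - 12 = 6*((⅕)*(3 + 2*10)/10) - 12 = 6*((⅕)*(⅒)*(3 + 20)) - 12 = 6*((⅕)*(⅒)*23) - 12 = 6*(23/50) - 12 = 69/25 - 12 = -231/25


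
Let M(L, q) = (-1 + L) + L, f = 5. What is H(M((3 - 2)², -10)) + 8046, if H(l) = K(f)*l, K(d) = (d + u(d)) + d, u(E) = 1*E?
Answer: 8061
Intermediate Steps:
u(E) = E
K(d) = 3*d (K(d) = (d + d) + d = 2*d + d = 3*d)
M(L, q) = -1 + 2*L
H(l) = 15*l (H(l) = (3*5)*l = 15*l)
H(M((3 - 2)², -10)) + 8046 = 15*(-1 + 2*(3 - 2)²) + 8046 = 15*(-1 + 2*1²) + 8046 = 15*(-1 + 2*1) + 8046 = 15*(-1 + 2) + 8046 = 15*1 + 8046 = 15 + 8046 = 8061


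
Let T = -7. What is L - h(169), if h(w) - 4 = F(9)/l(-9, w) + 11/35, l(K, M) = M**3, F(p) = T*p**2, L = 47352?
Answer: 7998838263566/168938315 ≈ 47348.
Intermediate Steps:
F(p) = -7*p**2
h(w) = 151/35 - 567/w**3 (h(w) = 4 + ((-7*9**2)/(w**3) + 11/35) = 4 + ((-7*81)/w**3 + 11*(1/35)) = 4 + (-567/w**3 + 11/35) = 4 + (11/35 - 567/w**3) = 151/35 - 567/w**3)
L - h(169) = 47352 - (151/35 - 567/169**3) = 47352 - (151/35 - 567*1/4826809) = 47352 - (151/35 - 567/4826809) = 47352 - 1*728828314/168938315 = 47352 - 728828314/168938315 = 7998838263566/168938315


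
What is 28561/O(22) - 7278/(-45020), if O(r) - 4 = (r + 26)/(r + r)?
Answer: 3536096497/630280 ≈ 5610.4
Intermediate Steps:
O(r) = 4 + (26 + r)/(2*r) (O(r) = 4 + (r + 26)/(r + r) = 4 + (26 + r)/((2*r)) = 4 + (26 + r)*(1/(2*r)) = 4 + (26 + r)/(2*r))
28561/O(22) - 7278/(-45020) = 28561/(9/2 + 13/22) - 7278/(-45020) = 28561/(9/2 + 13*(1/22)) - 7278*(-1/45020) = 28561/(9/2 + 13/22) + 3639/22510 = 28561/(56/11) + 3639/22510 = 28561*(11/56) + 3639/22510 = 314171/56 + 3639/22510 = 3536096497/630280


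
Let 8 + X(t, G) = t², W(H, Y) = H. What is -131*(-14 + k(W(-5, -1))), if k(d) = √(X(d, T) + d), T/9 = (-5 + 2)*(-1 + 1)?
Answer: 1834 - 262*√3 ≈ 1380.2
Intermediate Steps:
T = 0 (T = 9*((-5 + 2)*(-1 + 1)) = 9*(-3*0) = 9*0 = 0)
X(t, G) = -8 + t²
k(d) = √(-8 + d + d²) (k(d) = √((-8 + d²) + d) = √(-8 + d + d²))
-131*(-14 + k(W(-5, -1))) = -131*(-14 + √(-8 - 5 + (-5)²)) = -131*(-14 + √(-8 - 5 + 25)) = -131*(-14 + √12) = -131*(-14 + 2*√3) = 1834 - 262*√3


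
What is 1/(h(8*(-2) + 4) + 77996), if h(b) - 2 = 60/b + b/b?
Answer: 1/77994 ≈ 1.2822e-5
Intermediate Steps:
h(b) = 3 + 60/b (h(b) = 2 + (60/b + b/b) = 2 + (60/b + 1) = 2 + (1 + 60/b) = 3 + 60/b)
1/(h(8*(-2) + 4) + 77996) = 1/((3 + 60/(8*(-2) + 4)) + 77996) = 1/((3 + 60/(-16 + 4)) + 77996) = 1/((3 + 60/(-12)) + 77996) = 1/((3 + 60*(-1/12)) + 77996) = 1/((3 - 5) + 77996) = 1/(-2 + 77996) = 1/77994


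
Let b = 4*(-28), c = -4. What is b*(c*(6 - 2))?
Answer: 1792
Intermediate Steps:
b = -112
b*(c*(6 - 2)) = -(-448)*(6 - 2) = -(-448)*4 = -112*(-16) = 1792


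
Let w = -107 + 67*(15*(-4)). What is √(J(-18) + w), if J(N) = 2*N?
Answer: I*√4163 ≈ 64.521*I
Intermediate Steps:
w = -4127 (w = -107 + 67*(-60) = -107 - 4020 = -4127)
√(J(-18) + w) = √(2*(-18) - 4127) = √(-36 - 4127) = √(-4163) = I*√4163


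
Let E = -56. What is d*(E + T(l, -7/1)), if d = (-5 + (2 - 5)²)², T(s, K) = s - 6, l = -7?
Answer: -1104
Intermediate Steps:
T(s, K) = -6 + s
d = 16 (d = (-5 + (-3)²)² = (-5 + 9)² = 4² = 16)
d*(E + T(l, -7/1)) = 16*(-56 + (-6 - 7)) = 16*(-56 - 13) = 16*(-69) = -1104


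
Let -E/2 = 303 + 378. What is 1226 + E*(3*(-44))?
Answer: 181010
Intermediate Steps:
E = -1362 (E = -2*(303 + 378) = -2*681 = -1362)
1226 + E*(3*(-44)) = 1226 - 4086*(-44) = 1226 - 1362*(-132) = 1226 + 179784 = 181010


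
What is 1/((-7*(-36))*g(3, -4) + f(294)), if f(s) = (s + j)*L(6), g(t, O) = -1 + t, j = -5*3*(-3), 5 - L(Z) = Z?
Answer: 1/165 ≈ 0.0060606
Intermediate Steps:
L(Z) = 5 - Z
j = 45 (j = -15*(-3) = 45)
f(s) = -45 - s (f(s) = (s + 45)*(5 - 1*6) = (45 + s)*(5 - 6) = (45 + s)*(-1) = -45 - s)
1/((-7*(-36))*g(3, -4) + f(294)) = 1/((-7*(-36))*(-1 + 3) + (-45 - 1*294)) = 1/(252*2 + (-45 - 294)) = 1/(504 - 339) = 1/165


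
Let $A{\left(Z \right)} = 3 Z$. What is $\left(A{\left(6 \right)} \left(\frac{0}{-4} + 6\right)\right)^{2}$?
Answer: $11664$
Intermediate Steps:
$\left(A{\left(6 \right)} \left(\frac{0}{-4} + 6\right)\right)^{2} = \left(3 \cdot 6 \left(\frac{0}{-4} + 6\right)\right)^{2} = \left(18 \left(0 \left(- \frac{1}{4}\right) + 6\right)\right)^{2} = \left(18 \left(0 + 6\right)\right)^{2} = \left(18 \cdot 6\right)^{2} = 108^{2} = 11664$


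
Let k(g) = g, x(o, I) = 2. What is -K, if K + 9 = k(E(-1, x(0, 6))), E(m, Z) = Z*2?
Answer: 5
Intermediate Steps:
E(m, Z) = 2*Z
K = -5 (K = -9 + 2*2 = -9 + 4 = -5)
-K = -1*(-5) = 5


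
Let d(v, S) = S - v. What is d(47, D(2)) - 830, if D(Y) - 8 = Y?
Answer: -867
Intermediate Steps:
D(Y) = 8 + Y
d(47, D(2)) - 830 = ((8 + 2) - 1*47) - 830 = (10 - 47) - 830 = -37 - 830 = -867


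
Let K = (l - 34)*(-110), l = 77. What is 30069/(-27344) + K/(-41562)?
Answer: -560195329/568235664 ≈ -0.98585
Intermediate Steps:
K = -4730 (K = (77 - 34)*(-110) = 43*(-110) = -4730)
30069/(-27344) + K/(-41562) = 30069/(-27344) - 4730/(-41562) = 30069*(-1/27344) - 4730*(-1/41562) = -30069/27344 + 2365/20781 = -560195329/568235664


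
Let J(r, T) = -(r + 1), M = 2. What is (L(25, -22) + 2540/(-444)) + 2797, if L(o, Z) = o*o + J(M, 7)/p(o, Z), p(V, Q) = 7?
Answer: 2654116/777 ≈ 3415.9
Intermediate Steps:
J(r, T) = -1 - r (J(r, T) = -(1 + r) = -1 - r)
L(o, Z) = -3/7 + o² (L(o, Z) = o*o + (-1 - 1*2)/7 = o² + (-1 - 2)*(⅐) = o² - 3*⅐ = o² - 3/7 = -3/7 + o²)
(L(25, -22) + 2540/(-444)) + 2797 = ((-3/7 + 25²) + 2540/(-444)) + 2797 = ((-3/7 + 625) + 2540*(-1/444)) + 2797 = (4372/7 - 635/111) + 2797 = 480847/777 + 2797 = 2654116/777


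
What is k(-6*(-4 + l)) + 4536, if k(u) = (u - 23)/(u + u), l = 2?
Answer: 108853/24 ≈ 4535.5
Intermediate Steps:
k(u) = (-23 + u)/(2*u) (k(u) = (-23 + u)/((2*u)) = (-23 + u)*(1/(2*u)) = (-23 + u)/(2*u))
k(-6*(-4 + l)) + 4536 = (-23 - 6*(-4 + 2))/(2*((-6*(-4 + 2)))) + 4536 = (-23 - 6*(-2))/(2*((-6*(-2)))) + 4536 = (½)*(-23 + 12)/12 + 4536 = (½)*(1/12)*(-11) + 4536 = -11/24 + 4536 = 108853/24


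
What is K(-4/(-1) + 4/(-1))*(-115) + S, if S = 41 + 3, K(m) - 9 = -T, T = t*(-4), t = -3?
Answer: 389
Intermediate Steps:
T = 12 (T = -3*(-4) = 12)
K(m) = -3 (K(m) = 9 - 1*12 = 9 - 12 = -3)
S = 44
K(-4/(-1) + 4/(-1))*(-115) + S = -3*(-115) + 44 = 345 + 44 = 389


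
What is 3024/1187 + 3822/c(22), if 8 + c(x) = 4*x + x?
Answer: 807527/20179 ≈ 40.018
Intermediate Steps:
c(x) = -8 + 5*x (c(x) = -8 + (4*x + x) = -8 + 5*x)
3024/1187 + 3822/c(22) = 3024/1187 + 3822/(-8 + 5*22) = 3024*(1/1187) + 3822/(-8 + 110) = 3024/1187 + 3822/102 = 3024/1187 + 3822*(1/102) = 3024/1187 + 637/17 = 807527/20179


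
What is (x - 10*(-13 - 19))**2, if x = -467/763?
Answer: 59386278249/582169 ≈ 1.0201e+5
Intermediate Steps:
x = -467/763 (x = -467*1/763 = -467/763 ≈ -0.61206)
(x - 10*(-13 - 19))**2 = (-467/763 - 10*(-13 - 19))**2 = (-467/763 - 10*(-32))**2 = (-467/763 + 320)**2 = (243693/763)**2 = 59386278249/582169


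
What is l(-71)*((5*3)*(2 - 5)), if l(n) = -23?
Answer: 1035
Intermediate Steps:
l(-71)*((5*3)*(2 - 5)) = -23*5*3*(2 - 5) = -345*(-3) = -23*(-45) = 1035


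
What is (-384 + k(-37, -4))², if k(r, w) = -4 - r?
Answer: 123201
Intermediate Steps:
(-384 + k(-37, -4))² = (-384 + (-4 - 1*(-37)))² = (-384 + (-4 + 37))² = (-384 + 33)² = (-351)² = 123201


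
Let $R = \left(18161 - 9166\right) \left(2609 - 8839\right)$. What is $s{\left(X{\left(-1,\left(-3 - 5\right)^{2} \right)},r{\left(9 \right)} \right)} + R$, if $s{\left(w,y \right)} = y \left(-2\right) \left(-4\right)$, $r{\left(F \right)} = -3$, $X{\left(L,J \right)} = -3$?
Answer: $-56038874$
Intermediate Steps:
$s{\left(w,y \right)} = 8 y$ ($s{\left(w,y \right)} = - 2 y \left(-4\right) = 8 y$)
$R = -56038850$ ($R = 8995 \left(-6230\right) = -56038850$)
$s{\left(X{\left(-1,\left(-3 - 5\right)^{2} \right)},r{\left(9 \right)} \right)} + R = 8 \left(-3\right) - 56038850 = -24 - 56038850 = -56038874$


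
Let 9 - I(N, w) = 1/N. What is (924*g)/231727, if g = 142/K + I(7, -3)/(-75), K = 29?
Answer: 3201088/168002075 ≈ 0.019054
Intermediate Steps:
I(N, w) = 9 - 1/N
g = 72752/15225 (g = 142/29 + (9 - 1/7)/(-75) = 142*(1/29) + (9 - 1*⅐)*(-1/75) = 142/29 + (9 - ⅐)*(-1/75) = 142/29 + (62/7)*(-1/75) = 142/29 - 62/525 = 72752/15225 ≈ 4.7785)
(924*g)/231727 = (924*(72752/15225))/231727 = (3201088/725)*(1/231727) = 3201088/168002075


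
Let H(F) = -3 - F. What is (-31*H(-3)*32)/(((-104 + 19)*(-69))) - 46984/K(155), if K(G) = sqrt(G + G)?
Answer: -23492*sqrt(310)/155 ≈ -2668.5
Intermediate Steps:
K(G) = sqrt(2)*sqrt(G) (K(G) = sqrt(2*G) = sqrt(2)*sqrt(G))
(-31*H(-3)*32)/(((-104 + 19)*(-69))) - 46984/K(155) = (-31*(-3 - 1*(-3))*32)/(((-104 + 19)*(-69))) - 46984*sqrt(310)/310 = (-31*(-3 + 3)*32)/((-85*(-69))) - 46984*sqrt(310)/310 = (-31*0*32)/5865 - 23492*sqrt(310)/155 = (0*32)*(1/5865) - 23492*sqrt(310)/155 = 0*(1/5865) - 23492*sqrt(310)/155 = 0 - 23492*sqrt(310)/155 = -23492*sqrt(310)/155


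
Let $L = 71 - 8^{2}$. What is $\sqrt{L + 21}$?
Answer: $2 \sqrt{7} \approx 5.2915$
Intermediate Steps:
$L = 7$ ($L = 71 - 64 = 7$)
$\sqrt{L + 21} = \sqrt{7 + 21} = \sqrt{28} = 2 \sqrt{7}$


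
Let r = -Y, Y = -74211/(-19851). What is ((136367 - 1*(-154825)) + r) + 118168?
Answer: 2708710383/6617 ≈ 4.0936e+5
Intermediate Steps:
Y = 24737/6617 (Y = -74211*(-1/19851) = 24737/6617 ≈ 3.7384)
r = -24737/6617 (r = -1*24737/6617 = -24737/6617 ≈ -3.7384)
((136367 - 1*(-154825)) + r) + 118168 = ((136367 - 1*(-154825)) - 24737/6617) + 118168 = ((136367 + 154825) - 24737/6617) + 118168 = (291192 - 24737/6617) + 118168 = 1926792727/6617 + 118168 = 2708710383/6617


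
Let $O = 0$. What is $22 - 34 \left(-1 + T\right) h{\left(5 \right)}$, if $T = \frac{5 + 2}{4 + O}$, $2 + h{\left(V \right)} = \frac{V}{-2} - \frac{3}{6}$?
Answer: $\frac{299}{2} \approx 149.5$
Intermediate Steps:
$h{\left(V \right)} = - \frac{5}{2} - \frac{V}{2}$ ($h{\left(V \right)} = -2 + \left(\frac{V}{-2} - \frac{3}{6}\right) = -2 + \left(V \left(- \frac{1}{2}\right) - \frac{1}{2}\right) = -2 - \left(\frac{1}{2} + \frac{V}{2}\right) = - \frac{5}{2} - \frac{V}{2}$)
$T = \frac{7}{4}$ ($T = \frac{5 + 2}{4 + 0} = \frac{7}{4} \approx 1.75$)
$22 - 34 \left(-1 + T\right) h{\left(5 \right)} = 22 - 34 \left(-1 + \frac{7}{4}\right) \left(- \frac{5}{2} - \frac{5}{2}\right) = 22 - 34 \frac{3 \left(- \frac{5}{2} - \frac{5}{2}\right)}{4} = 22 - 34 \cdot \frac{3}{4} \left(-5\right) = 22 - - \frac{255}{2} = 22 + \frac{255}{2} = \frac{299}{2}$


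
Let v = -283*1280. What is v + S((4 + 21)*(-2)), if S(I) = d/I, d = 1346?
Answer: -9056673/25 ≈ -3.6227e+5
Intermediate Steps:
v = -362240
S(I) = 1346/I
v + S((4 + 21)*(-2)) = -362240 + 1346/(((4 + 21)*(-2))) = -362240 + 1346/((25*(-2))) = -362240 + 1346/(-50) = -362240 + 1346*(-1/50) = -362240 - 673/25 = -9056673/25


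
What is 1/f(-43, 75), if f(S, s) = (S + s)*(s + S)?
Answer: 1/1024 ≈ 0.00097656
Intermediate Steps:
f(S, s) = (S + s)² (f(S, s) = (S + s)*(S + s) = (S + s)²)
1/f(-43, 75) = 1/((-43 + 75)²) = 1/(32²) = 1/1024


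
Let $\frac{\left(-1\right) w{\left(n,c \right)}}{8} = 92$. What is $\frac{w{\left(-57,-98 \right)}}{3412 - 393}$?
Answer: $- \frac{736}{3019} \approx -0.24379$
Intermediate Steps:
$w{\left(n,c \right)} = -736$ ($w{\left(n,c \right)} = \left(-8\right) 92 = -736$)
$\frac{w{\left(-57,-98 \right)}}{3412 - 393} = - \frac{736}{3412 - 393} = - \frac{736}{3019}$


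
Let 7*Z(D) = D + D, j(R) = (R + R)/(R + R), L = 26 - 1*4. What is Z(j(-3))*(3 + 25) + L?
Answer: 30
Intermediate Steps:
L = 22 (L = 26 - 4 = 22)
j(R) = 1 (j(R) = (2*R)/((2*R)) = (2*R)*(1/(2*R)) = 1)
Z(D) = 2*D/7 (Z(D) = (D + D)/7 = (2*D)/7 = 2*D/7)
Z(j(-3))*(3 + 25) + L = ((2/7)*1)*(3 + 25) + 22 = (2/7)*28 + 22 = 8 + 22 = 30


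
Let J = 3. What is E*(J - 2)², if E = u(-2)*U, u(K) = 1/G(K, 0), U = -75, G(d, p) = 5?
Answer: -15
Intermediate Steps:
u(K) = ⅕ (u(K) = 1/5 = ⅕)
E = -15 (E = (⅕)*(-75) = -15)
E*(J - 2)² = -15*(3 - 2)² = -15*1² = -15*1 = -15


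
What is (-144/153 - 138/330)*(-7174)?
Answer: 536362/55 ≈ 9752.0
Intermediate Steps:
(-144/153 - 138/330)*(-7174) = (-144*1/153 - 138*1/330)*(-7174) = (-16/17 - 23/55)*(-7174) = -1271/935*(-7174) = 536362/55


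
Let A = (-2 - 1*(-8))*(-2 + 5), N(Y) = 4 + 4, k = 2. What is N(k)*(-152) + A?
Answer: -1198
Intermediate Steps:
N(Y) = 8
A = 18 (A = (-2 + 8)*3 = 6*3 = 18)
N(k)*(-152) + A = 8*(-152) + 18 = -1216 + 18 = -1198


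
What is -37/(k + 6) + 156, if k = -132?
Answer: 19693/126 ≈ 156.29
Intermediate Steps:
-37/(k + 6) + 156 = -37/(-132 + 6) + 156 = -37/(-126) + 156 = -37*(-1/126) + 156 = 37/126 + 156 = 19693/126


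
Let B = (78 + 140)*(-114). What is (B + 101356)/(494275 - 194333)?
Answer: 38252/149971 ≈ 0.25506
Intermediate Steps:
B = -24852 (B = 218*(-114) = -24852)
(B + 101356)/(494275 - 194333) = (-24852 + 101356)/(494275 - 194333) = 76504/299942 = 76504*(1/299942) = 38252/149971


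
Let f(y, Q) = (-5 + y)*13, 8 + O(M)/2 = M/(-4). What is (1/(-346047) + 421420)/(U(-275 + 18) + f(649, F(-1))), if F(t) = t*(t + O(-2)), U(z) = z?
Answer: 145831126739/2808171405 ≈ 51.931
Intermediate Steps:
O(M) = -16 - M/2 (O(M) = -16 + 2*(M/(-4)) = -16 + 2*(M*(-¼)) = -16 + 2*(-M/4) = -16 - M/2)
F(t) = t*(-15 + t) (F(t) = t*(t + (-16 - ½*(-2))) = t*(t + (-16 + 1)) = t*(t - 15) = t*(-15 + t))
f(y, Q) = -65 + 13*y
(1/(-346047) + 421420)/(U(-275 + 18) + f(649, F(-1))) = (1/(-346047) + 421420)/((-275 + 18) + (-65 + 13*649)) = (-1/346047 + 421420)/(-257 + (-65 + 8437)) = 145831126739/(346047*(-257 + 8372)) = (145831126739/346047)/8115 = (145831126739/346047)*(1/8115) = 145831126739/2808171405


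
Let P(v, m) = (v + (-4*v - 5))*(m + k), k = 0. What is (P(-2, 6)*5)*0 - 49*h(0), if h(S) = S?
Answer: 0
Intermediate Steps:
P(v, m) = m*(-5 - 3*v) (P(v, m) = (v + (-4*v - 5))*(m + 0) = (v + (-5 - 4*v))*m = (-5 - 3*v)*m = m*(-5 - 3*v))
(P(-2, 6)*5)*0 - 49*h(0) = ((6*(-5 - 3*(-2)))*5)*0 - 49*0 = ((6*(-5 + 6))*5)*0 + 0 = ((6*1)*5)*0 + 0 = (6*5)*0 + 0 = 30*0 + 0 = 0 + 0 = 0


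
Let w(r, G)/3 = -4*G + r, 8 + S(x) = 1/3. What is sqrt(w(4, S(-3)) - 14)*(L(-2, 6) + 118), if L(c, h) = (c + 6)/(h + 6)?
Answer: 355*sqrt(10) ≈ 1122.6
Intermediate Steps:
S(x) = -23/3 (S(x) = -8 + 1/3 = -23/3)
w(r, G) = -12*G + 3*r (w(r, G) = 3*(-4*G + r) = 3*(r - 4*G) = -12*G + 3*r)
L(c, h) = (6 + c)/(6 + h)
sqrt(w(4, S(-3)) - 14)*(L(-2, 6) + 118) = sqrt((-12*(-23/3) + 3*4) - 14)*((6 - 2)/(6 + 6) + 118) = sqrt((92 + 12) - 14)*(4/12 + 118) = sqrt(104 - 14)*((1/12)*4 + 118) = sqrt(90)*(1/3 + 118) = (3*sqrt(10))*(355/3) = 355*sqrt(10)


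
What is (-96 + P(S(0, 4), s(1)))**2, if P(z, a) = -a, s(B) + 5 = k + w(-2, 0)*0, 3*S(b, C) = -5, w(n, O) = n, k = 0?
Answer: 8281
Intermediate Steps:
S(b, C) = -5/3 (S(b, C) = (1/3)*(-5) = -5/3)
s(B) = -5 (s(B) = -5 + (0 - 2*0) = -5 + (0 + 0) = -5 + 0 = -5)
(-96 + P(S(0, 4), s(1)))**2 = (-96 - 1*(-5))**2 = (-96 + 5)**2 = (-91)**2 = 8281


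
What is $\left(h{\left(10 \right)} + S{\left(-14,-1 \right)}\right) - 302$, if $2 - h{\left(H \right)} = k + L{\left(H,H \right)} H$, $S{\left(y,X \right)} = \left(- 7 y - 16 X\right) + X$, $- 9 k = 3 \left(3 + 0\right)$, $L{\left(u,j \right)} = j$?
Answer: $-286$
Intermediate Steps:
$k = -1$ ($k = - \frac{3 \left(3 + 0\right)}{9} = - \frac{3 \cdot 3}{9} = \left(- \frac{1}{9}\right) 9 = -1$)
$S{\left(y,X \right)} = - 15 X - 7 y$ ($S{\left(y,X \right)} = \left(- 16 X - 7 y\right) + X = - 15 X - 7 y$)
$h{\left(H \right)} = 3 - H^{2}$ ($h{\left(H \right)} = 2 - \left(-1 + H H\right) = 2 - \left(-1 + H^{2}\right) = 3 - H^{2}$)
$\left(h{\left(10 \right)} + S{\left(-14,-1 \right)}\right) - 302 = \left(\left(3 - 10^{2}\right) - -113\right) - 302 = \left(\left(3 - 100\right) + \left(15 + 98\right)\right) - 302 = \left(\left(3 - 100\right) + 113\right) - 302 = \left(-97 + 113\right) - 302 = 16 - 302 = -286$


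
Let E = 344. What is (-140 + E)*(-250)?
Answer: -51000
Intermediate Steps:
(-140 + E)*(-250) = (-140 + 344)*(-250) = 204*(-250) = -51000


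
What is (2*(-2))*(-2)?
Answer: 8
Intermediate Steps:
(2*(-2))*(-2) = -4*(-2) = 8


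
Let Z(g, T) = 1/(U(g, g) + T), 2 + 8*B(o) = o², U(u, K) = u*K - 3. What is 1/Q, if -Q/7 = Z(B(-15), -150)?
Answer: -39937/448 ≈ -89.145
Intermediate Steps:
U(u, K) = -3 + K*u (U(u, K) = K*u - 3 = -3 + K*u)
B(o) = -¼ + o²/8
Z(g, T) = 1/(-3 + T + g²) (Z(g, T) = 1/((-3 + g*g) + T) = 1/((-3 + g²) + T) = 1/(-3 + T + g²))
Q = -448/39937 (Q = -7/(-3 - 150 + (-¼ + (⅛)*(-15)²)²) = -7/(-3 - 150 + (-¼ + (⅛)*225)²) = -7/(-3 - 150 + (-¼ + 225/8)²) = -7/(-3 - 150 + (223/8)²) = -7/(-3 - 150 + 49729/64) = -7/39937/64 = -7*64/39937 = -448/39937 ≈ -0.011218)
1/Q = 1/(-448/39937) = -39937/448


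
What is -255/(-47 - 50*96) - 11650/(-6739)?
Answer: 58185995/32663933 ≈ 1.7814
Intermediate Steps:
-255/(-47 - 50*96) - 11650/(-6739) = -255/(-47 - 4800) - 11650*(-1/6739) = -255/(-4847) + 11650/6739 = -255*(-1/4847) + 11650/6739 = 255/4847 + 11650/6739 = 58185995/32663933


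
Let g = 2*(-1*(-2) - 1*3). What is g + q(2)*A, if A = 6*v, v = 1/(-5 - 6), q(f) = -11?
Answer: 4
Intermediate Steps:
v = -1/11 (v = 1/(-11) = -1/11 ≈ -0.090909)
g = -2 (g = 2*(2 - 3) = 2*(-1) = -2)
A = -6/11 (A = 6*(-1/11) = -6/11 ≈ -0.54545)
g + q(2)*A = -2 - 11*(-6/11) = -2 + 6 = 4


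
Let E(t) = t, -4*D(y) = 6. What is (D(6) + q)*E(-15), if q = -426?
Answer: 12825/2 ≈ 6412.5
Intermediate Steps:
D(y) = -3/2 (D(y) = -1/4*6 = -3/2)
(D(6) + q)*E(-15) = (-3/2 - 426)*(-15) = -855/2*(-15) = 12825/2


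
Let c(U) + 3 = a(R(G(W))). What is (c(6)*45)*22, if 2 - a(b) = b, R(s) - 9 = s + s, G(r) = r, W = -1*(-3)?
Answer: -15840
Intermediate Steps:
W = 3
R(s) = 9 + 2*s (R(s) = 9 + (s + s) = 9 + 2*s)
a(b) = 2 - b
c(U) = -16 (c(U) = -3 + (2 - (9 + 2*3)) = -3 + (2 - (9 + 6)) = -3 + (2 - 1*15) = -3 + (2 - 15) = -3 - 13 = -16)
(c(6)*45)*22 = -16*45*22 = -720*22 = -15840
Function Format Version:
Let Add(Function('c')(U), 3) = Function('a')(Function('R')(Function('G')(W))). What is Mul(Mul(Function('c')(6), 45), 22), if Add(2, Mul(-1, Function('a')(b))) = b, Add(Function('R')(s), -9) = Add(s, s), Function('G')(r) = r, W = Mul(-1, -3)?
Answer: -15840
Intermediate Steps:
W = 3
Function('R')(s) = Add(9, Mul(2, s)) (Function('R')(s) = Add(9, Add(s, s)) = Add(9, Mul(2, s)))
Function('a')(b) = Add(2, Mul(-1, b))
Function('c')(U) = -16 (Function('c')(U) = Add(-3, Add(2, Mul(-1, Add(9, Mul(2, 3))))) = Add(-3, Add(2, Mul(-1, Add(9, 6)))) = Add(-3, Add(2, Mul(-1, 15))) = Add(-3, Add(2, -15)) = Add(-3, -13) = -16)
Mul(Mul(Function('c')(6), 45), 22) = Mul(Mul(-16, 45), 22) = Mul(-720, 22) = -15840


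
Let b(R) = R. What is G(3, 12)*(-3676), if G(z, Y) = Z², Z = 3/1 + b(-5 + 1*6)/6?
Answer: -331759/9 ≈ -36862.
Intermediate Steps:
Z = 19/6 (Z = 3/1 + (-5 + 1*6)/6 = 3*1 + (-5 + 6)*(⅙) = 3 + 1*(⅙) = 3 + ⅙ = 19/6 ≈ 3.1667)
G(z, Y) = 361/36 (G(z, Y) = (19/6)² = 361/36)
G(3, 12)*(-3676) = (361/36)*(-3676) = -331759/9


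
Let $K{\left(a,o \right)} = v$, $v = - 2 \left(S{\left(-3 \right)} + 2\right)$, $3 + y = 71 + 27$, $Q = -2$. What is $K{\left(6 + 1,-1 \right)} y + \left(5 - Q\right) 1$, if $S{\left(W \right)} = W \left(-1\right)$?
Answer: $-943$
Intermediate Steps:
$S{\left(W \right)} = - W$
$y = 95$ ($y = -3 + \left(71 + 27\right) = -3 + 98 = 95$)
$v = -10$ ($v = - 2 \left(\left(-1\right) \left(-3\right) + 2\right) = - 2 \left(3 + 2\right) = \left(-2\right) 5 = -10$)
$K{\left(a,o \right)} = -10$
$K{\left(6 + 1,-1 \right)} y + \left(5 - Q\right) 1 = \left(-10\right) 95 + \left(5 - -2\right) 1 = -950 + \left(5 + 2\right) 1 = -950 + 7 \cdot 1 = -950 + 7 = -943$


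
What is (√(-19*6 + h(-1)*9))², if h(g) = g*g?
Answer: -105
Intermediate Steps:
h(g) = g²
(√(-19*6 + h(-1)*9))² = (√(-19*6 + (-1)²*9))² = (√(-114 + 1*9))² = (√(-114 + 9))² = (√(-105))² = (I*√105)² = -105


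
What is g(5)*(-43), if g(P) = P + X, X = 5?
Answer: -430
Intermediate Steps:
g(P) = 5 + P (g(P) = P + 5 = 5 + P)
g(5)*(-43) = (5 + 5)*(-43) = 10*(-43) = -430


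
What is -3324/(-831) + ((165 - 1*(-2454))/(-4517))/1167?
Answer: 7027579/1757113 ≈ 3.9995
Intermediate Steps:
-3324/(-831) + ((165 - 1*(-2454))/(-4517))/1167 = -3324*(-1/831) + ((165 + 2454)*(-1/4517))*(1/1167) = 4 + (2619*(-1/4517))*(1/1167) = 4 - 2619/4517*1/1167 = 4 - 873/1757113 = 7027579/1757113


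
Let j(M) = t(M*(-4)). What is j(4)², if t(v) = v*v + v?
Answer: 57600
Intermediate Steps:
t(v) = v + v² (t(v) = v² + v = v + v²)
j(M) = -4*M*(1 - 4*M) (j(M) = (M*(-4))*(1 + M*(-4)) = (-4*M)*(1 - 4*M) = -4*M*(1 - 4*M))
j(4)² = (4*4*(-1 + 4*4))² = (4*4*(-1 + 16))² = (4*4*15)² = 240² = 57600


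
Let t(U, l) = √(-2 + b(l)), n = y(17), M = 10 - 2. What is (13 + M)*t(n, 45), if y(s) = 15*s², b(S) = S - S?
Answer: 21*I*√2 ≈ 29.698*I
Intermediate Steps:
M = 8
b(S) = 0
n = 4335 (n = 15*17² = 15*289 = 4335)
t(U, l) = I*√2 (t(U, l) = √(-2 + 0) = √(-2) = I*√2)
(13 + M)*t(n, 45) = (13 + 8)*(I*√2) = 21*(I*√2) = 21*I*√2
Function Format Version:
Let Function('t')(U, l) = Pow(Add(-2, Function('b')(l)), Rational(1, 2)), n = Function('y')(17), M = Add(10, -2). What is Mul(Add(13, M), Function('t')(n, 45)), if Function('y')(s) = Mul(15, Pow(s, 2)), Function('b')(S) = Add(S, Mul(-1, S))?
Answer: Mul(21, I, Pow(2, Rational(1, 2))) ≈ Mul(29.698, I)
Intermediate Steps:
M = 8
Function('b')(S) = 0
n = 4335 (n = Mul(15, Pow(17, 2)) = Mul(15, 289) = 4335)
Function('t')(U, l) = Mul(I, Pow(2, Rational(1, 2))) (Function('t')(U, l) = Pow(Add(-2, 0), Rational(1, 2)) = Pow(-2, Rational(1, 2)) = Mul(I, Pow(2, Rational(1, 2))))
Mul(Add(13, M), Function('t')(n, 45)) = Mul(Add(13, 8), Mul(I, Pow(2, Rational(1, 2)))) = Mul(21, Mul(I, Pow(2, Rational(1, 2)))) = Mul(21, I, Pow(2, Rational(1, 2)))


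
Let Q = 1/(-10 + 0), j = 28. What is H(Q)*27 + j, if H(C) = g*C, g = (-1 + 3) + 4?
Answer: 59/5 ≈ 11.800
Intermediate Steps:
Q = -1/10 (Q = 1/(-10) = -1/10 ≈ -0.10000)
g = 6 (g = 2 + 4 = 6)
H(C) = 6*C
H(Q)*27 + j = (6*(-1/10))*27 + 28 = -3/5*27 + 28 = -81/5 + 28 = 59/5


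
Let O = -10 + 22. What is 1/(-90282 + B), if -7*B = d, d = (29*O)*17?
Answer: -7/637890 ≈ -1.0974e-5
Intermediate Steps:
O = 12
d = 5916 (d = (29*12)*17 = 348*17 = 5916)
B = -5916/7 (B = -1/7*5916 = -5916/7 ≈ -845.14)
1/(-90282 + B) = 1/(-90282 - 5916/7) = 1/(-637890/7) = -7/637890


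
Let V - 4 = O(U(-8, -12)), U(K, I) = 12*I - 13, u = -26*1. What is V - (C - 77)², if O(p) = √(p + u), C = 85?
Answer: -60 + I*√183 ≈ -60.0 + 13.528*I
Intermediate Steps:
u = -26
U(K, I) = -13 + 12*I
O(p) = √(-26 + p) (O(p) = √(p - 26) = √(-26 + p))
V = 4 + I*√183 (V = 4 + √(-26 + (-13 + 12*(-12))) = 4 + √(-26 + (-13 - 144)) = 4 + √(-26 - 157) = 4 + √(-183) = 4 + I*√183 ≈ 4.0 + 13.528*I)
V - (C - 77)² = (4 + I*√183) - (85 - 77)² = (4 + I*√183) - 1*8² = (4 + I*√183) - 1*64 = (4 + I*√183) - 64 = -60 + I*√183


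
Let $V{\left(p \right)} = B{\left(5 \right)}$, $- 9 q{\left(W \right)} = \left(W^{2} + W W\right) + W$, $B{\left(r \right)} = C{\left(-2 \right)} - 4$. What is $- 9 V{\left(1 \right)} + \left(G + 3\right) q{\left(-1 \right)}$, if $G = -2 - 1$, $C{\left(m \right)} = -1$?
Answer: $45$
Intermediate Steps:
$B{\left(r \right)} = -5$ ($B{\left(r \right)} = -1 - 4 = -5$)
$q{\left(W \right)} = - \frac{2 W^{2}}{9} - \frac{W}{9}$ ($q{\left(W \right)} = - \frac{\left(W^{2} + W W\right) + W}{9} = - \frac{\left(W^{2} + W^{2}\right) + W}{9} = - \frac{2 W^{2} + W}{9} = - \frac{W + 2 W^{2}}{9} = - \frac{2 W^{2}}{9} - \frac{W}{9}$)
$V{\left(p \right)} = -5$
$G = -3$
$- 9 V{\left(1 \right)} + \left(G + 3\right) q{\left(-1 \right)} = \left(-9\right) \left(-5\right) + \left(-3 + 3\right) \left(\left(- \frac{1}{9}\right) \left(-1\right) \left(1 + 2 \left(-1\right)\right)\right) = 45 + 0 \left(\left(- \frac{1}{9}\right) \left(-1\right) \left(1 - 2\right)\right) = 45 + 0 \left(\left(- \frac{1}{9}\right) \left(-1\right) \left(-1\right)\right) = 45 + 0 \left(- \frac{1}{9}\right) = 45 + 0 = 45$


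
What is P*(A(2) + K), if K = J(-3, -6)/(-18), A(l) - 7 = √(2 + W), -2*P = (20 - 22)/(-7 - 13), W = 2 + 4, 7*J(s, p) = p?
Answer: -37/105 - √2/10 ≈ -0.49380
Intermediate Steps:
J(s, p) = p/7
W = 6
P = -1/20 (P = -(20 - 22)/(2*(-7 - 13)) = -(-1)/(-20) = -(-1)*(-1)/20 = -½*⅒ = -1/20 ≈ -0.050000)
A(l) = 7 + 2*√2 (A(l) = 7 + √(2 + 6) = 7 + √8 = 7 + 2*√2)
K = 1/21 (K = ((⅐)*(-6))/(-18) = -6/7*(-1/18) = 1/21 ≈ 0.047619)
P*(A(2) + K) = -((7 + 2*√2) + 1/21)/20 = -(148/21 + 2*√2)/20 = -37/105 - √2/10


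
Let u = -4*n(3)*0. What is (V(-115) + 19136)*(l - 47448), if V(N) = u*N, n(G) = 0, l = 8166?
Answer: -751700352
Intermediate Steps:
u = 0 (u = -4*0*0 = 0*0 = 0)
V(N) = 0 (V(N) = 0*N = 0)
(V(-115) + 19136)*(l - 47448) = (0 + 19136)*(8166 - 47448) = 19136*(-39282) = -751700352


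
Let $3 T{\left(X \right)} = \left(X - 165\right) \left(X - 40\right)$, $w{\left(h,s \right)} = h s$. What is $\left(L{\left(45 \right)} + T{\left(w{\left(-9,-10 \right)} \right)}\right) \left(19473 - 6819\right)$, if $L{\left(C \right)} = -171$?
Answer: $-17981334$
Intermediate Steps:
$T{\left(X \right)} = \frac{\left(-165 + X\right) \left(-40 + X\right)}{3}$ ($T{\left(X \right)} = \frac{\left(X - 165\right) \left(X - 40\right)}{3} = \frac{\left(-165 + X\right) \left(-40 + X\right)}{3}$)
$\left(L{\left(45 \right)} + T{\left(w{\left(-9,-10 \right)} \right)}\right) \left(19473 - 6819\right) = \left(-171 + \left(2200 - \frac{205 \left(\left(-9\right) \left(-10\right)\right)}{3} + \frac{\left(\left(-9\right) \left(-10\right)\right)^{2}}{3}\right)\right) \left(19473 - 6819\right) = \left(-171 + \left(2200 - 6150 + \frac{90^{2}}{3}\right)\right) 12654 = \left(-171 + \left(2200 - 6150 + \frac{1}{3} \cdot 8100\right)\right) 12654 = \left(-171 + \left(2200 - 6150 + 2700\right)\right) 12654 = \left(-171 - 1250\right) 12654 = \left(-1421\right) 12654 = -17981334$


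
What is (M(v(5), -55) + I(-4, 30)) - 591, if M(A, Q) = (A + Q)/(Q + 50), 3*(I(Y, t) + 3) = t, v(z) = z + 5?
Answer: -575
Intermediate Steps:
v(z) = 5 + z
I(Y, t) = -3 + t/3
M(A, Q) = (A + Q)/(50 + Q)
(M(v(5), -55) + I(-4, 30)) - 591 = (((5 + 5) - 55)/(50 - 55) + (-3 + (⅓)*30)) - 591 = ((10 - 55)/(-5) + (-3 + 10)) - 591 = (-⅕*(-45) + 7) - 591 = (9 + 7) - 591 = 16 - 591 = -575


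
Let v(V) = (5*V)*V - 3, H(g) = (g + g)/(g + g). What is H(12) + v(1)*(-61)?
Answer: -121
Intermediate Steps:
H(g) = 1 (H(g) = (2*g)/((2*g)) = (2*g)*(1/(2*g)) = 1)
v(V) = -3 + 5*V² (v(V) = 5*V² - 3 = -3 + 5*V²)
H(12) + v(1)*(-61) = 1 + (-3 + 5*1²)*(-61) = 1 + (-3 + 5*1)*(-61) = 1 + (-3 + 5)*(-61) = 1 + 2*(-61) = 1 - 122 = -121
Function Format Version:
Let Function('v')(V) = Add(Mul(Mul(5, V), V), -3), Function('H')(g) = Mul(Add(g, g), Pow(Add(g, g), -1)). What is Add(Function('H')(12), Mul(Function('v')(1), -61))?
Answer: -121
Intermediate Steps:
Function('H')(g) = 1 (Function('H')(g) = Mul(Mul(2, g), Pow(Mul(2, g), -1)) = Mul(Mul(2, g), Mul(Rational(1, 2), Pow(g, -1))) = 1)
Function('v')(V) = Add(-3, Mul(5, Pow(V, 2))) (Function('v')(V) = Add(Mul(5, Pow(V, 2)), -3) = Add(-3, Mul(5, Pow(V, 2))))
Add(Function('H')(12), Mul(Function('v')(1), -61)) = Add(1, Mul(Add(-3, Mul(5, Pow(1, 2))), -61)) = Add(1, Mul(Add(-3, Mul(5, 1)), -61)) = Add(1, Mul(Add(-3, 5), -61)) = Add(1, Mul(2, -61)) = Add(1, -122) = -121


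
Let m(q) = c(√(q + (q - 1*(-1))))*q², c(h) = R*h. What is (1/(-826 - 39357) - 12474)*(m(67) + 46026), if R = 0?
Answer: -23070198489318/40183 ≈ -5.7413e+8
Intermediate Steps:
c(h) = 0 (c(h) = 0*h = 0)
m(q) = 0 (m(q) = 0*q² = 0)
(1/(-826 - 39357) - 12474)*(m(67) + 46026) = (1/(-826 - 39357) - 12474)*(0 + 46026) = (1/(-40183) - 12474)*46026 = (-1/40183 - 12474)*46026 = -501242743/40183*46026 = -23070198489318/40183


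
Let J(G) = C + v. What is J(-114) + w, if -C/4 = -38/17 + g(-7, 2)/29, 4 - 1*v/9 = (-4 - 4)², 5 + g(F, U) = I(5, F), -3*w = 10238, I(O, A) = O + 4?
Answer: -5833586/1479 ≈ -3944.3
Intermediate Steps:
I(O, A) = 4 + O
w = -10238/3 (w = -⅓*10238 = -10238/3 ≈ -3412.7)
g(F, U) = 4 (g(F, U) = -5 + (4 + 5) = -5 + 9 = 4)
v = -540 (v = 36 - 9*(-4 - 4)² = 36 - 9*(-8)² = 36 - 9*64 = 36 - 576 = -540)
C = 4136/493 (C = -4*(-38/17 + 4/29) = -4*(-1034/493) = 4136/493 ≈ 8.3895)
J(G) = -262084/493 (J(G) = 4136/493 - 540 = -262084/493)
J(-114) + w = -262084/493 - 10238/3 = -5833586/1479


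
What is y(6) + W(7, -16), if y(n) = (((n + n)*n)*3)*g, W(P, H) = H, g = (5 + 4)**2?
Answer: 17480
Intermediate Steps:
g = 81 (g = 9**2 = 81)
y(n) = 486*n**2 (y(n) = (((n + n)*n)*3)*81 = (((2*n)*n)*3)*81 = ((2*n**2)*3)*81 = (6*n**2)*81 = 486*n**2)
y(6) + W(7, -16) = 486*6**2 - 16 = 486*36 - 16 = 17496 - 16 = 17480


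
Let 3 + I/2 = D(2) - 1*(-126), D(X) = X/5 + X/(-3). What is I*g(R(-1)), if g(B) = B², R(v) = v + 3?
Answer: 14728/15 ≈ 981.87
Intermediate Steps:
D(X) = -2*X/15 (D(X) = X*(⅕) + X*(-⅓) = X/5 - X/3 = -2*X/15)
R(v) = 3 + v
I = 3682/15 (I = -6 + 2*(-2/15*2 - 1*(-126)) = -6 + 2*(-4/15 + 126) = -6 + 2*(1886/15) = -6 + 3772/15 = 3682/15 ≈ 245.47)
I*g(R(-1)) = 3682*(3 - 1)²/15 = (3682/15)*2² = (3682/15)*4 = 14728/15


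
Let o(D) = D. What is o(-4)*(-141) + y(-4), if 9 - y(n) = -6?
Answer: 579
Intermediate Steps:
y(n) = 15 (y(n) = 9 - 1*(-6) = 9 + 6 = 15)
o(-4)*(-141) + y(-4) = -4*(-141) + 15 = 564 + 15 = 579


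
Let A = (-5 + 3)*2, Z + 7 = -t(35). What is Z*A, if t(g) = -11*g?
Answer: -1512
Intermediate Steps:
Z = 378 (Z = -7 - (-11)*35 = -7 - 1*(-385) = -7 + 385 = 378)
A = -4 (A = -2*2 = -4)
Z*A = 378*(-4) = -1512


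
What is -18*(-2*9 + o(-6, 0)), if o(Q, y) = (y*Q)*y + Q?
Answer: 432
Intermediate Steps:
o(Q, y) = Q + Q*y² (o(Q, y) = (Q*y)*y + Q = Q*y² + Q = Q + Q*y²)
-18*(-2*9 + o(-6, 0)) = -18*(-2*9 - 6*(1 + 0²)) = -18*(-18 - 6*(1 + 0)) = -18*(-18 - 6*1) = -18*(-18 - 6) = -18*(-24) = 432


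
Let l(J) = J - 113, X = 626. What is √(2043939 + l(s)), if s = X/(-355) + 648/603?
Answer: 74*√211147841105/23785 ≈ 1429.6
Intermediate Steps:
s = -16382/23785 (s = 626/(-355) + 648/603 = 626*(-1/355) + 648*(1/603) = -626/355 + 72/67 = -16382/23785 ≈ -0.68875)
l(J) = -113 + J
√(2043939 + l(s)) = √(2043939 + (-113 - 16382/23785)) = √(2043939 - 2704087/23785) = √(48612385028/23785) = 74*√211147841105/23785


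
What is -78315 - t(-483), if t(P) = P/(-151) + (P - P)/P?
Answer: -11826048/151 ≈ -78318.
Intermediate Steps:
t(P) = -P/151 (t(P) = P*(-1/151) + 0/P = -P/151 + 0 = -P/151)
-78315 - t(-483) = -78315 - (-1)*(-483)/151 = -78315 - 1*483/151 = -78315 - 483/151 = -11826048/151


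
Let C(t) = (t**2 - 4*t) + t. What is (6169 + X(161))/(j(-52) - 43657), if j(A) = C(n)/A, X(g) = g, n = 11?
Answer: -82290/567563 ≈ -0.14499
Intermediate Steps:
C(t) = t**2 - 3*t
j(A) = 88/A (j(A) = (11*(-3 + 11))/A = (11*8)/A = 88/A)
(6169 + X(161))/(j(-52) - 43657) = (6169 + 161)/(88/(-52) - 43657) = 6330/(88*(-1/52) - 43657) = 6330/(-22/13 - 43657) = 6330/(-567563/13) = 6330*(-13/567563) = -82290/567563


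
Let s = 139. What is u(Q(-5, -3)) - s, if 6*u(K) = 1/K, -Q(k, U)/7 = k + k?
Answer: -58379/420 ≈ -139.00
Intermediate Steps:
Q(k, U) = -14*k (Q(k, U) = -7*(k + k) = -14*k)
u(K) = 1/(6*K)
u(Q(-5, -3)) - s = 1/(6*((-14*(-5)))) - 1*139 = (⅙)/70 - 139 = (⅙)*(1/70) - 139 = 1/420 - 139 = -58379/420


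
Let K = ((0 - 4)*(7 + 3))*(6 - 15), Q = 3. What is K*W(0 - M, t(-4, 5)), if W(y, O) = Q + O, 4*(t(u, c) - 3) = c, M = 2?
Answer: 2610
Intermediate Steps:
t(u, c) = 3 + c/4
W(y, O) = 3 + O
K = 360 (K = -4*10*(-9) = -40*(-9) = 360)
K*W(0 - M, t(-4, 5)) = 360*(3 + (3 + (¼)*5)) = 360*(3 + (3 + 5/4)) = 360*(3 + 17/4) = 360*(29/4) = 2610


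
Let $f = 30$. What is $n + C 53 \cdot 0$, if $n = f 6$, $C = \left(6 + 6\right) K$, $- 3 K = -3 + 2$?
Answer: $180$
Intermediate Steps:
$K = \frac{1}{3}$ ($K = - \frac{-3 + 2}{3} = \left(- \frac{1}{3}\right) \left(-1\right) = \frac{1}{3} \approx 0.33333$)
$C = 4$ ($C = \left(6 + 6\right) \frac{1}{3} = 12 \cdot \frac{1}{3} = 4$)
$n = 180$ ($n = 30 \cdot 6 = 180$)
$n + C 53 \cdot 0 = 180 + 4 \cdot 53 \cdot 0 = 180 + 4 \cdot 0 = 180 + 0 = 180$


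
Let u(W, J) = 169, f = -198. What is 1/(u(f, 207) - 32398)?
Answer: -1/32229 ≈ -3.1028e-5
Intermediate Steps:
1/(u(f, 207) - 32398) = 1/(169 - 32398) = 1/(-32229) = -1/32229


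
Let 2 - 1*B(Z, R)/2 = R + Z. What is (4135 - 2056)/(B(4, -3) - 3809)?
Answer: -77/141 ≈ -0.54610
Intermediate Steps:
B(Z, R) = 4 - 2*R - 2*Z (B(Z, R) = 4 - 2*(R + Z) = 4 + (-2*R - 2*Z) = 4 - 2*R - 2*Z)
(4135 - 2056)/(B(4, -3) - 3809) = (4135 - 2056)/((4 - 2*(-3) - 2*4) - 3809) = 2079/((4 + 6 - 8) - 3809) = 2079/(2 - 3809) = 2079/(-3807) = 2079*(-1/3807) = -77/141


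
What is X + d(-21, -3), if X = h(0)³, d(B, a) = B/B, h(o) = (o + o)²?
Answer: 1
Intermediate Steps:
h(o) = 4*o² (h(o) = (2*o)² = 4*o²)
d(B, a) = 1
X = 0 (X = (4*0²)³ = (4*0)³ = 0³ = 0)
X + d(-21, -3) = 0 + 1 = 1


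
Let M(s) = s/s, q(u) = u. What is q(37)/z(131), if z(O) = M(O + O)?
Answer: 37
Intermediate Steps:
M(s) = 1
z(O) = 1
q(37)/z(131) = 37/1 = 37*1 = 37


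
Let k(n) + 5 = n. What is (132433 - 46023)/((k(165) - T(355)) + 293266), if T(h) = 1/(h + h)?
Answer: 61351100/208332459 ≈ 0.29449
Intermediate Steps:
T(h) = 1/(2*h)
k(n) = -5 + n
(132433 - 46023)/((k(165) - T(355)) + 293266) = (132433 - 46023)/(((-5 + 165) - 1/(2*355)) + 293266) = 86410/((160 - 1/(2*355)) + 293266) = 86410/((160 - 1*1/710) + 293266) = 86410/((160 - 1/710) + 293266) = 86410/(113599/710 + 293266) = 86410/(208332459/710) = 86410*(710/208332459) = 61351100/208332459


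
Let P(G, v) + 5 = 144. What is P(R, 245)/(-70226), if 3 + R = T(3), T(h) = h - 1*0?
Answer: -139/70226 ≈ -0.0019793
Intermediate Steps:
T(h) = h (T(h) = h + 0 = h)
R = 0 (R = -3 + 3 = 0)
P(G, v) = 139 (P(G, v) = -5 + 144 = 139)
P(R, 245)/(-70226) = 139/(-70226) = 139*(-1/70226) = -139/70226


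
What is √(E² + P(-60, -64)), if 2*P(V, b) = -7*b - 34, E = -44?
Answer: √2143 ≈ 46.293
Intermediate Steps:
P(V, b) = -17 - 7*b/2 (P(V, b) = (-7*b - 34)/2 = (-34 - 7*b)/2 = -17 - 7*b/2)
√(E² + P(-60, -64)) = √((-44)² + (-17 - 7/2*(-64))) = √(1936 + (-17 + 224)) = √(1936 + 207) = √2143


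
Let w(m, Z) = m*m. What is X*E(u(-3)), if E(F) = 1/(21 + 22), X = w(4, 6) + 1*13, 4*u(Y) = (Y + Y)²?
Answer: 29/43 ≈ 0.67442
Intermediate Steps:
w(m, Z) = m²
u(Y) = Y² (u(Y) = (Y + Y)²/4 = (2*Y)²/4 = (4*Y²)/4 = Y²)
X = 29 (X = 4² + 1*13 = 16 + 13 = 29)
E(F) = 1/43
X*E(u(-3)) = 29*(1/43) = 29/43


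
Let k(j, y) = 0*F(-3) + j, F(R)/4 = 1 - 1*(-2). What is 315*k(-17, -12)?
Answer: -5355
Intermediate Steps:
F(R) = 12 (F(R) = 4*(1 - 1*(-2)) = 4*(1 + 2) = 4*3 = 12)
k(j, y) = j (k(j, y) = 0*12 + j = 0 + j = j)
315*k(-17, -12) = 315*(-17) = -5355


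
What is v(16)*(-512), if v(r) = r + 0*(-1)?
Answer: -8192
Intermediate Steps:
v(r) = r (v(r) = r + 0 = r)
v(16)*(-512) = 16*(-512) = -8192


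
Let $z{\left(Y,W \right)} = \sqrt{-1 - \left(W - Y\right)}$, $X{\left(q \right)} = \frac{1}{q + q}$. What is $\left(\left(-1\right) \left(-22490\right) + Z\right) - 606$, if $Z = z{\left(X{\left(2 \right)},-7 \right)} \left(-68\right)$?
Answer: $21714$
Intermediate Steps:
$X{\left(q \right)} = \frac{1}{2 q}$
$z{\left(Y,W \right)} = \sqrt{-1 + Y - W}$
$Z = -170$ ($Z = \sqrt{-1 + \frac{1}{2 \cdot 2} - -7} \left(-68\right) = \sqrt{-1 + \frac{1}{2} \cdot \frac{1}{2} + 7} \left(-68\right) = \sqrt{-1 + \frac{1}{4} + 7} \left(-68\right) = \sqrt{\frac{25}{4}} \left(-68\right) = \frac{5}{2} \left(-68\right) = -170$)
$\left(\left(-1\right) \left(-22490\right) + Z\right) - 606 = \left(\left(-1\right) \left(-22490\right) - 170\right) - 606 = \left(22490 - 170\right) - 606 = 22320 - 606 = 21714$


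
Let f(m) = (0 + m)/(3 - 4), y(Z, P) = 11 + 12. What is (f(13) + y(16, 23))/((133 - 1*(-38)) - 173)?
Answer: -5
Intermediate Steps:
y(Z, P) = 23
f(m) = -m (f(m) = m/(-1) = m*(-1) = -m)
(f(13) + y(16, 23))/((133 - 1*(-38)) - 173) = (-1*13 + 23)/((133 - 1*(-38)) - 173) = (-13 + 23)/((133 + 38) - 173) = 10/(171 - 173) = 10/(-2) = 10*(-½) = -5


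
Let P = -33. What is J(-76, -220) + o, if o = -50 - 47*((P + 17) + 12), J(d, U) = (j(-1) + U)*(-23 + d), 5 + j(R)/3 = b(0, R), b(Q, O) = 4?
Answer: 22215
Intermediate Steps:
j(R) = -3 (j(R) = -15 + 3*4 = -15 + 12 = -3)
J(d, U) = (-23 + d)*(-3 + U) (J(d, U) = (-3 + U)*(-23 + d) = (-23 + d)*(-3 + U))
o = 138 (o = -50 - 47*((-33 + 17) + 12) = -50 - 47*(-16 + 12) = -50 - 47*(-4) = -50 + 188 = 138)
J(-76, -220) + o = (69 - 23*(-220) - 3*(-76) - 220*(-76)) + 138 = (69 + 5060 + 228 + 16720) + 138 = 22077 + 138 = 22215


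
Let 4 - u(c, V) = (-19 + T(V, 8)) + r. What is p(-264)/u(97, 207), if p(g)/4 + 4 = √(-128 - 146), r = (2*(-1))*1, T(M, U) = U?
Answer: -16/17 + 4*I*√274/17 ≈ -0.94118 + 3.8948*I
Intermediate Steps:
r = -2 (r = -2*1 = -2)
p(g) = -16 + 4*I*√274 (p(g) = -16 + 4*√(-128 - 146) = -16 + 4*√(-274) = -16 + 4*(I*√274) = -16 + 4*I*√274)
u(c, V) = 17 (u(c, V) = 4 - ((-19 + 8) - 2) = 4 - (-11 - 2) = 4 - 1*(-13) = 4 + 13 = 17)
p(-264)/u(97, 207) = (-16 + 4*I*√274)/17 = (-16 + 4*I*√274)*(1/17) = -16/17 + 4*I*√274/17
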